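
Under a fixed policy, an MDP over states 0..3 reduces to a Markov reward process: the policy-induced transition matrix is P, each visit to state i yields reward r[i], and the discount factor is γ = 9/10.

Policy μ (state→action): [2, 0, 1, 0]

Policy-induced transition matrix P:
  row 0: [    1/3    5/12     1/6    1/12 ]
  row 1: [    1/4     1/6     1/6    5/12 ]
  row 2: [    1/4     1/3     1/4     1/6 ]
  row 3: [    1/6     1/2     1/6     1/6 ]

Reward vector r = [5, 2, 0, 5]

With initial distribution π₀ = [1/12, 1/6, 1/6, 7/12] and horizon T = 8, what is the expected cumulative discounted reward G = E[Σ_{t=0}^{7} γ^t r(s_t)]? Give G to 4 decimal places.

G = 17.9809

t=0: π = [0.0833, 0.1667, 0.1667, 0.5833], E[r] = 3.6667, γ^t·E[r] = 3.666667, running G = 3.666667
t=1: π = [0.2083, 0.4097, 0.1806, 0.2014], E[r] = 2.8681, γ^t·E[r] = 2.581250, running G = 6.247917
t=2: π = [0.2506, 0.3160, 0.1817, 0.2517], E[r] = 3.1435, γ^t·E[r] = 2.546250, running G = 8.794167
t=3: π = [0.2499, 0.3435, 0.1818, 0.2248], E[r] = 3.0604, γ^t·E[r] = 2.231051, running G = 11.025217
t=4: π = [0.2521, 0.3344, 0.1818, 0.2317], E[r] = 3.0878, γ^t·E[r] = 2.025907, running G = 13.051124
t=5: π = [0.2517, 0.3372, 0.1818, 0.2293], E[r] = 3.0792, γ^t·E[r] = 1.818244, running G = 14.869368
t=6: π = [0.2519, 0.3363, 0.1818, 0.2300], E[r] = 3.0820, γ^t·E[r] = 1.637888, running G = 16.507256
t=7: π = [0.2518, 0.3366, 0.1818, 0.2298], E[r] = 3.0811, γ^t·E[r] = 1.473679, running G = 17.980935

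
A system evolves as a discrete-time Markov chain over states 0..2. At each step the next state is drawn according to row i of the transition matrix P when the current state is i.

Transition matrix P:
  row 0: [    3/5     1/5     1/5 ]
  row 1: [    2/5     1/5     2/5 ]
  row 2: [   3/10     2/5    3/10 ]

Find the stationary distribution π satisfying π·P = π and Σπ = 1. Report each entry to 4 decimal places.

Balance equations π_j = Σ_i π_i·P[i][j]:
  π_0 = 3/5·π_0 + 2/5·π_1 + 3/10·π_2
  π_1 = 1/5·π_0 + 1/5·π_1 + 2/5·π_2
  normalize: π_0 + π_1 + π_2 = 1
Solving the linear system gives exactly π = [20/43, 11/43, 12/43].

π = [0.4651, 0.2558, 0.2791]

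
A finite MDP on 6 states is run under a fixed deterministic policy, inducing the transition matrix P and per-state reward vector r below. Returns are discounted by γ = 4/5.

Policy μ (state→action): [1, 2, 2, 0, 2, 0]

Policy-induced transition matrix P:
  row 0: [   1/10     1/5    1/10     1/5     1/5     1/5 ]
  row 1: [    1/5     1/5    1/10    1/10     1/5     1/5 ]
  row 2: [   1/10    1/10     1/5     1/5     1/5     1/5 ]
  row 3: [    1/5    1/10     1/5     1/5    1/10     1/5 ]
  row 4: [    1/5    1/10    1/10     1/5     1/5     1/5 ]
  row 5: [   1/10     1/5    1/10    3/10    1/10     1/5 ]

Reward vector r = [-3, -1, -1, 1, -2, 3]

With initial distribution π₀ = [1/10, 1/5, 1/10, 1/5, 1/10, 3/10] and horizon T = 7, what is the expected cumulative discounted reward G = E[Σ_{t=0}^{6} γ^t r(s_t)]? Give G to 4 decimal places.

G = -0.4289

t=0: π = [0.1000, 0.2000, 0.1000, 0.2000, 0.1000, 0.3000], E[r] = 0.3000, γ^t·E[r] = 0.300000, running G = 0.300000
t=1: π = [0.1500, 0.1600, 0.1300, 0.2100, 0.1500, 0.2000], E[r] = -0.2300, γ^t·E[r] = -0.184000, running G = 0.116000
t=2: π = [0.1520, 0.1510, 0.1340, 0.2040, 0.1590, 0.2000], E[r] = -0.2550, γ^t·E[r] = -0.163200, running G = -0.047200
t=3: π = [0.1514, 0.1503, 0.1338, 0.2049, 0.1596, 0.2000], E[r] = -0.2526, γ^t·E[r] = -0.129331, running G = -0.176531
t=4: π = [0.1515, 0.1502, 0.1339, 0.2050, 0.1595, 0.2000], E[r] = -0.2525, γ^t·E[r] = -0.103436, running G = -0.279967
t=5: π = [0.1515, 0.1502, 0.1339, 0.2050, 0.1595, 0.2000], E[r] = -0.2525, γ^t·E[r] = -0.082728, running G = -0.362696
t=6: π = [0.1515, 0.1502, 0.1339, 0.2050, 0.1595, 0.2000], E[r] = -0.2525, γ^t·E[r] = -0.066182, running G = -0.428878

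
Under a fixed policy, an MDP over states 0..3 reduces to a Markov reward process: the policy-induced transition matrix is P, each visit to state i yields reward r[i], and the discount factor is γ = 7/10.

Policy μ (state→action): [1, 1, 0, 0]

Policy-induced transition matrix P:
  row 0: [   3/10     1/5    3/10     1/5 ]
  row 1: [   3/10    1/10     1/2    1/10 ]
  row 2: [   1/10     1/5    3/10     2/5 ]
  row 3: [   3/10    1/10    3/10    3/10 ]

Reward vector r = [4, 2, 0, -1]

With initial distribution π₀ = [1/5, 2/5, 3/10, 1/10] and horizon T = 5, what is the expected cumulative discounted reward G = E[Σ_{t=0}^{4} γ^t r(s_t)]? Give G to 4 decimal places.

t=0: π = [0.2000, 0.4000, 0.3000, 0.1000], E[r] = 1.5000, γ^t·E[r] = 1.500000, running G = 1.500000
t=1: π = [0.2400, 0.1500, 0.3800, 0.2300], E[r] = 1.0300, γ^t·E[r] = 0.721000, running G = 2.221000
t=2: π = [0.2240, 0.1620, 0.3300, 0.2840], E[r] = 0.9360, γ^t·E[r] = 0.458640, running G = 2.679640
t=3: π = [0.2340, 0.1554, 0.3324, 0.2782], E[r] = 0.9686, γ^t·E[r] = 0.332230, running G = 3.011870
t=4: π = [0.2335, 0.1566, 0.3311, 0.2788], E[r] = 0.9686, γ^t·E[r] = 0.232561, running G = 3.244431

G = 3.2444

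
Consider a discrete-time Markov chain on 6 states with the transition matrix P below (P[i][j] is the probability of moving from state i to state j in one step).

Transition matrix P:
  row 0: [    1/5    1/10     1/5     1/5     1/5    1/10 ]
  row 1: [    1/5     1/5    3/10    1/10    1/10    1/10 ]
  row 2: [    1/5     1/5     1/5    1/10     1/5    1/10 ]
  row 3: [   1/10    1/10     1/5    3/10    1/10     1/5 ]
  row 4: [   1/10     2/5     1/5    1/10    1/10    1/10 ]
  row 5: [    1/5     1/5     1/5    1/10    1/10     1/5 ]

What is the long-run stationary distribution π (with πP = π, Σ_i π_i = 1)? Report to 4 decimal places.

π = [0.1714, 0.1960, 0.2196, 0.1464, 0.1391, 0.1274]

Balance equations π_j = Σ_i π_i·P[i][j]:
  π_0 = 1/5·π_0 + 1/5·π_1 + 1/5·π_2 + 1/10·π_3 + 1/10·π_4 + 1/5·π_5
  π_1 = 1/10·π_0 + 1/5·π_1 + 1/5·π_2 + 1/10·π_3 + 2/5·π_4 + 1/5·π_5
  π_2 = 1/5·π_0 + 3/10·π_1 + 1/5·π_2 + 1/5·π_3 + 1/5·π_4 + 1/5·π_5
  π_3 = 1/5·π_0 + 1/10·π_1 + 1/10·π_2 + 3/10·π_3 + 1/10·π_4 + 1/10·π_5
  π_4 = 1/5·π_0 + 1/10·π_1 + 1/5·π_2 + 1/10·π_3 + 1/10·π_4 + 1/10·π_5
  normalize: π_0 + π_1 + π_2 + π_3 + π_4 + π_5 = 1
Solving the linear system gives exactly π = [13995/81629, 16002/81629, 17926/81629, 11953/81629, 11355/81629, 10398/81629].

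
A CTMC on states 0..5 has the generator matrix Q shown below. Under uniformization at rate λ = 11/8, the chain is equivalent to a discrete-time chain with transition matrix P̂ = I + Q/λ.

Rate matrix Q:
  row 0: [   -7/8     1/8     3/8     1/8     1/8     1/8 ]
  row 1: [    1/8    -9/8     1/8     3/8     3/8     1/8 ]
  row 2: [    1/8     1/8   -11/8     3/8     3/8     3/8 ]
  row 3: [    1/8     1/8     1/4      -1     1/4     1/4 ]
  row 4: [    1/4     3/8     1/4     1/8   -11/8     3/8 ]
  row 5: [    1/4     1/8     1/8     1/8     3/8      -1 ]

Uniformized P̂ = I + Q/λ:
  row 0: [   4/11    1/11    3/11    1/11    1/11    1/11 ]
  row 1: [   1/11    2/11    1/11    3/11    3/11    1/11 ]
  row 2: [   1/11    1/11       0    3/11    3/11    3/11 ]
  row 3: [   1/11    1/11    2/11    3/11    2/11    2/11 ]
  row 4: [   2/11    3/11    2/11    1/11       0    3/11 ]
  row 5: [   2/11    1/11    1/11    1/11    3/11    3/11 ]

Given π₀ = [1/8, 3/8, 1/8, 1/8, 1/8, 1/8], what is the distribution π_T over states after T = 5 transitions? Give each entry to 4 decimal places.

π = [0.1722, 0.1354, 0.1411, 0.1727, 0.1775, 0.2011]

t=0: π = [0.1250, 0.3750, 0.1250, 0.1250, 0.1250, 0.1250]
t=1: π = [0.1477, 0.1477, 0.1250, 0.2045, 0.2045, 0.1705]
t=2: π = [0.1653, 0.1415, 0.1436, 0.1777, 0.1715, 0.2004]
t=3: π = [0.1698, 0.1350, 0.1397, 0.1751, 0.1798, 0.2008]
t=4: π = [0.1718, 0.1359, 0.1413, 0.1727, 0.1769, 0.2014]
t=5: π = [0.1722, 0.1354, 0.1411, 0.1727, 0.1775, 0.2011]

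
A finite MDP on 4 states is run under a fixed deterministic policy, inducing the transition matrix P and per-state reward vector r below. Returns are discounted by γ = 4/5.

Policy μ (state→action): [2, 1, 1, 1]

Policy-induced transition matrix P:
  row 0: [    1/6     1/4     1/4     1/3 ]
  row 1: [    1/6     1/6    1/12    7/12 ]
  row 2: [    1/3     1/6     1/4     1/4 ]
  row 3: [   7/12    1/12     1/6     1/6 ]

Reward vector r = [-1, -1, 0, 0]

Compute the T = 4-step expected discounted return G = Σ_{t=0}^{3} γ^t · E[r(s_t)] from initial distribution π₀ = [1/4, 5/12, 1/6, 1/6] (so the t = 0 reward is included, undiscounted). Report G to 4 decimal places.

t=0: π = [0.2500, 0.4167, 0.1667, 0.1667], E[r] = -0.6667, γ^t·E[r] = -0.666667, running G = -0.666667
t=1: π = [0.2639, 0.1736, 0.1667, 0.3958], E[r] = -0.4375, γ^t·E[r] = -0.350000, running G = -1.016667
t=2: π = [0.3594, 0.1557, 0.1881, 0.2969], E[r] = -0.5150, γ^t·E[r] = -0.329630, running G = -1.346296
t=3: π = [0.3217, 0.1719, 0.1993, 0.3071], E[r] = -0.4936, γ^t·E[r] = -0.252716, running G = -1.599012

G = -1.5990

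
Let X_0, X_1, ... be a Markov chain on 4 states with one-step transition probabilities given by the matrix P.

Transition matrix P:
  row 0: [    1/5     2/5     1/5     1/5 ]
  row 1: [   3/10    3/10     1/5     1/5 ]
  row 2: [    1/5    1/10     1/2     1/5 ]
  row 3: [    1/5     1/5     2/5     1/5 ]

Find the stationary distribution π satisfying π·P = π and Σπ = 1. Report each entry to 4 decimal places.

π = [0.2234, 0.2338, 0.3429, 0.2000]

Balance equations π_j = Σ_i π_i·P[i][j]:
  π_0 = 1/5·π_0 + 3/10·π_1 + 1/5·π_2 + 1/5·π_3
  π_1 = 2/5·π_0 + 3/10·π_1 + 1/10·π_2 + 1/5·π_3
  π_2 = 1/5·π_0 + 1/5·π_1 + 1/2·π_2 + 2/5·π_3
  normalize: π_0 + π_1 + π_2 + π_3 = 1
Solving the linear system gives exactly π = [86/385, 18/77, 12/35, 1/5].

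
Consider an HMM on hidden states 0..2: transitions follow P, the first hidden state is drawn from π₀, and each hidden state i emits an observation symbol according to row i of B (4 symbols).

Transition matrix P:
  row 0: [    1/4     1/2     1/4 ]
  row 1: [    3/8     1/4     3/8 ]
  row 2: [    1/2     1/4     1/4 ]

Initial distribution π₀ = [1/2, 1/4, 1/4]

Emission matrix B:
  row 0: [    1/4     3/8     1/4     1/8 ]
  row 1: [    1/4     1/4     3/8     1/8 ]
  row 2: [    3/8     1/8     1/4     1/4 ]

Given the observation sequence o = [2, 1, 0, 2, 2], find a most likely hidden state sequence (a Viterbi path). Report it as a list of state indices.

path = [0, 1, 2, 0, 1]

t=0: δ = [1.250e-01, 9.375e-02, 6.250e-02]  (obs o_0=2)
t=1: δ = [1.318e-02, 1.562e-02, 4.395e-03]  ψ = [1, 0, 1]  (obs o_1=1)
t=2: δ = [1.465e-03, 1.648e-03, 2.197e-03]  ψ = [1, 0, 1]  (obs o_2=0)
t=3: δ = [2.747e-04, 2.747e-04, 1.545e-04]  ψ = [2, 0, 1]  (obs o_3=2)
t=4: δ = [2.575e-05, 5.150e-05, 2.575e-05]  ψ = [1, 0, 1]  (obs o_4=2)
backtrack: best end state = 1; path = [0, 1, 2, 0, 1]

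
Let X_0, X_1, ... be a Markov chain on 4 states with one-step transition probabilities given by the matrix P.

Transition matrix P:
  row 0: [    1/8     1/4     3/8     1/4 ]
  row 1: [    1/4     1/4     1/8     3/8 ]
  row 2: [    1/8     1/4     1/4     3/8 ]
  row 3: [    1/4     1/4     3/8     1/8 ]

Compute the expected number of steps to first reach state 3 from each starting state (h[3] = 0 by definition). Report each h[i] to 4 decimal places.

First-step conditioning: h[3] = 0; for i ≠ 3, h[i] = 1 + Σ_k P[i][k]·h[k].
  h[0] = 1 + 1/8·h[0] + 1/4·h[1] + 3/8·h[2]
  h[1] = 1 + 1/4·h[0] + 1/4·h[1] + 1/8·h[2]
  h[2] = 1 + 1/8·h[0] + 1/4·h[1] + 1/4·h[2]
Solving the 3×3 linear system over states ≠ 3 gives exactly h = [288/91, 20/7, 256/91, 0] (h[3] = 0 is the target).

h = [3.1648, 2.8571, 2.8132, 0.0000]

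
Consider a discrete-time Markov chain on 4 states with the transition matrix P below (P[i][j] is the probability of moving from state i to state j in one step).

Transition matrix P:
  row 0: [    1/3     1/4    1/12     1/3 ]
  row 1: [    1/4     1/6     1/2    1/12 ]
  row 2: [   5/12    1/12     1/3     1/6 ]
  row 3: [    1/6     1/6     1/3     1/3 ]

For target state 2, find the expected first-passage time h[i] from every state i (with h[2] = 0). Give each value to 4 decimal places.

h = [4.1538, 2.7692, 0.0000, 3.2308]

First-step conditioning: h[2] = 0; for i ≠ 2, h[i] = 1 + Σ_k P[i][k]·h[k].
  h[0] = 1 + 1/3·h[0] + 1/4·h[1] + 1/3·h[3]
  h[1] = 1 + 1/4·h[0] + 1/6·h[1] + 1/12·h[3]
  h[3] = 1 + 1/6·h[0] + 1/6·h[1] + 1/3·h[3]
Solving the 3×3 linear system over states ≠ 2 gives exactly h = [54/13, 36/13, 0, 42/13] (h[2] = 0 is the target).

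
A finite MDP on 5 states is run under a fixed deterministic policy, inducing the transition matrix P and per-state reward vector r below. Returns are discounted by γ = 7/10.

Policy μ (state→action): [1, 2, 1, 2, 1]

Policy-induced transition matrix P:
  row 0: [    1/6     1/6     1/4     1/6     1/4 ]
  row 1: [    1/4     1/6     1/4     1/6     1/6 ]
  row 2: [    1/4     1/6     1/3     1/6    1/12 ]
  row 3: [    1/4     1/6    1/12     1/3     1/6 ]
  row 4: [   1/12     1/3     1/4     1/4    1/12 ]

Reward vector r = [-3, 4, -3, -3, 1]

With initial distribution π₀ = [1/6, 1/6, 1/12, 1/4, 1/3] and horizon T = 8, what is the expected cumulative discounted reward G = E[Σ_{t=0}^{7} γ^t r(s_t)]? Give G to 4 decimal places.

t=0: π = [0.1667, 0.1667, 0.0833, 0.2500, 0.3333], E[r] = -0.5000, γ^t·E[r] = -0.500000, running G = -0.500000
t=1: π = [0.1806, 0.2222, 0.2153, 0.2361, 0.1458], E[r] = -0.8611, γ^t·E[r] = -0.602778, running G = -1.102778
t=2: π = [0.2106, 0.1910, 0.2286, 0.2182, 0.1516], E[r] = -1.0567, γ^t·E[r] = -0.517789, running G = -1.620567
t=3: π = [0.2072, 0.1919, 0.2327, 0.2157, 0.1525], E[r] = -1.0463, γ^t·E[r] = -0.358880, running G = -1.979447
t=4: π = [0.2073, 0.1921, 0.2334, 0.2153, 0.1518], E[r] = -1.0481, γ^t·E[r] = -0.251638, running G = -2.231085
t=5: π = [0.2074, 0.1920, 0.2336, 0.2152, 0.1518], E[r] = -1.0489, γ^t·E[r] = -0.176281, running G = -2.407366
t=6: π = [0.2074, 0.1920, 0.2336, 0.2152, 0.1518], E[r] = -1.0489, γ^t·E[r] = -0.123396, running G = -2.530762
t=7: π = [0.2074, 0.1920, 0.2336, 0.2152, 0.1518], E[r] = -1.0489, γ^t·E[r] = -0.086379, running G = -2.617141

G = -2.6171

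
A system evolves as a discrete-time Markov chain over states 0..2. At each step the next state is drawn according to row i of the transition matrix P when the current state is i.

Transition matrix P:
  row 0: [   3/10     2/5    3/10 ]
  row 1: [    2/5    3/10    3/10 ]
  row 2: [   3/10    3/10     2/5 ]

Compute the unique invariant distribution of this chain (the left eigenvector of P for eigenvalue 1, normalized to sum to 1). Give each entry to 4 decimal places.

π = [0.3333, 0.3333, 0.3333]

Balance equations π_j = Σ_i π_i·P[i][j]:
  π_0 = 3/10·π_0 + 2/5·π_1 + 3/10·π_2
  π_1 = 2/5·π_0 + 3/10·π_1 + 3/10·π_2
  normalize: π_0 + π_1 + π_2 = 1
Solving the linear system gives exactly π = [1/3, 1/3, 1/3].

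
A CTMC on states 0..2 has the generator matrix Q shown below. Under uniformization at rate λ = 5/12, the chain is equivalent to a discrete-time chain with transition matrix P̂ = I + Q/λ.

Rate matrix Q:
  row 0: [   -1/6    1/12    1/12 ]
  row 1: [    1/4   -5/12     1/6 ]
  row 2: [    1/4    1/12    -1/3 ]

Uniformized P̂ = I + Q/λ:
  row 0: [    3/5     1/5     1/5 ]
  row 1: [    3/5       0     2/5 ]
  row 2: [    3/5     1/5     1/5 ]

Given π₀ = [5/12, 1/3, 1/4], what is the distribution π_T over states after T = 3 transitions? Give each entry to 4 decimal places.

t=0: π = [0.4167, 0.3333, 0.2500]
t=1: π = [0.6000, 0.1333, 0.2667]
t=2: π = [0.6000, 0.1733, 0.2267]
t=3: π = [0.6000, 0.1653, 0.2347]

π = [0.6000, 0.1653, 0.2347]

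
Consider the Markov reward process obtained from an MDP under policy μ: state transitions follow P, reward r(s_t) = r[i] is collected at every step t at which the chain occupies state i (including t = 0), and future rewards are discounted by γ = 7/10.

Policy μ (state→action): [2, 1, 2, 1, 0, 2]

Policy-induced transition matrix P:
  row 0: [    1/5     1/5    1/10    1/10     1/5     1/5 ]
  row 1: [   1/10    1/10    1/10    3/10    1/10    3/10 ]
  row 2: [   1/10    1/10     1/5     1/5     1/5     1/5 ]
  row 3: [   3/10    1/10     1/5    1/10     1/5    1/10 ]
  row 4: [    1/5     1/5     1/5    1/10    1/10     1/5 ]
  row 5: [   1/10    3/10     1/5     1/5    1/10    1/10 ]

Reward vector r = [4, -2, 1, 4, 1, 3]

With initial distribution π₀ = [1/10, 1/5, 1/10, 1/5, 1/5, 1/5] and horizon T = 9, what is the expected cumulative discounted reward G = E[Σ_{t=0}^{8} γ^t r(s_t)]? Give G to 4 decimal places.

t=0: π = [0.1000, 0.2000, 0.1000, 0.2000, 0.2000, 0.2000], E[r] = 1.7000, γ^t·E[r] = 1.700000, running G = 1.700000
t=1: π = [0.1700, 0.1700, 0.1700, 0.1700, 0.1400, 0.1800], E[r] = 1.8700, γ^t·E[r] = 1.309000, running G = 3.009000
t=2: π = [0.1650, 0.1670, 0.1660, 0.1690, 0.1510, 0.1820], E[r] = 1.8650, γ^t·E[r] = 0.913850, running G = 3.922850
t=3: π = [0.1654, 0.1680, 0.1668, 0.1682, 0.1500, 0.1816], E[r] = 1.8600, γ^t·E[r] = 0.637980, running G = 4.560830
t=4: π = [0.1652, 0.1679, 0.1667, 0.1684, 0.1500, 0.1818], E[r] = 1.8609, γ^t·E[r] = 0.446807, running G = 5.007637
t=5: π = [0.1652, 0.1679, 0.1667, 0.1684, 0.1500, 0.1818], E[r] = 1.8608, γ^t·E[r] = 0.312737, running G = 5.320373
t=6: π = [0.1652, 0.1679, 0.1667, 0.1684, 0.1500, 0.1818], E[r] = 1.8608, γ^t·E[r] = 0.218922, running G = 5.539295
t=7: π = [0.1652, 0.1679, 0.1667, 0.1684, 0.1500, 0.1818], E[r] = 1.8608, γ^t·E[r] = 0.153244, running G = 5.692540
t=8: π = [0.1652, 0.1679, 0.1667, 0.1684, 0.1500, 0.1818], E[r] = 1.8608, γ^t·E[r] = 0.107271, running G = 5.799811

G = 5.7998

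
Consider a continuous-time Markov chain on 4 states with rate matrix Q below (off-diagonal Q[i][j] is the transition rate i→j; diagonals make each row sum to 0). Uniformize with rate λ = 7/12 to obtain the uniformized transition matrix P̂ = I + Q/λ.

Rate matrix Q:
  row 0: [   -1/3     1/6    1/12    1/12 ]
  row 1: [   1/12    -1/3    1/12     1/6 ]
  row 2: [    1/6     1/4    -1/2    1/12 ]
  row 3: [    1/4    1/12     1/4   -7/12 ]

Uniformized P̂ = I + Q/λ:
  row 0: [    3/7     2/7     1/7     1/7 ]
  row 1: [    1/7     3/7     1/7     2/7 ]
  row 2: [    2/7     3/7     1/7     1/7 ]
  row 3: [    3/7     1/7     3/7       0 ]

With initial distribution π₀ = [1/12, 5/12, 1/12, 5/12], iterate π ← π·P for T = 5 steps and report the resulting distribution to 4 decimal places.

t=0: π = [0.0833, 0.4167, 0.0833, 0.4167]
t=1: π = [0.2976, 0.2976, 0.2619, 0.1429]
t=2: π = [0.3061, 0.3452, 0.1837, 0.1650]
t=3: π = [0.3037, 0.3377, 0.1900, 0.1686]
t=4: π = [0.3049, 0.3370, 0.1910, 0.1670]
t=5: π = [0.3050, 0.3373, 0.1906, 0.1671]

π = [0.3050, 0.3373, 0.1906, 0.1671]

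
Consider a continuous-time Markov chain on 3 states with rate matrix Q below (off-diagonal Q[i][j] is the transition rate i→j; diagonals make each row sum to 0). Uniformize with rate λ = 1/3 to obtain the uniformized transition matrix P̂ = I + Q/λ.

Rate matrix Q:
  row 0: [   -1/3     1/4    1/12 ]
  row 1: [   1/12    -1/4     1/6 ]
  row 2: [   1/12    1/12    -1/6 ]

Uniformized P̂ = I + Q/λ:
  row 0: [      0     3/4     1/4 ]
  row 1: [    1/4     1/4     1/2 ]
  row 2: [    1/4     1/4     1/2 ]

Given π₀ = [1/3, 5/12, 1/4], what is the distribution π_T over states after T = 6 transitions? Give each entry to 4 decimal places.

t=0: π = [0.3333, 0.4167, 0.2500]
t=1: π = [0.1667, 0.4167, 0.4167]
t=2: π = [0.2083, 0.3333, 0.4583]
t=3: π = [0.1979, 0.3542, 0.4479]
t=4: π = [0.2005, 0.3490, 0.4505]
t=5: π = [0.1999, 0.3503, 0.4499]
t=6: π = [0.2000, 0.3499, 0.4500]

π = [0.2000, 0.3499, 0.4500]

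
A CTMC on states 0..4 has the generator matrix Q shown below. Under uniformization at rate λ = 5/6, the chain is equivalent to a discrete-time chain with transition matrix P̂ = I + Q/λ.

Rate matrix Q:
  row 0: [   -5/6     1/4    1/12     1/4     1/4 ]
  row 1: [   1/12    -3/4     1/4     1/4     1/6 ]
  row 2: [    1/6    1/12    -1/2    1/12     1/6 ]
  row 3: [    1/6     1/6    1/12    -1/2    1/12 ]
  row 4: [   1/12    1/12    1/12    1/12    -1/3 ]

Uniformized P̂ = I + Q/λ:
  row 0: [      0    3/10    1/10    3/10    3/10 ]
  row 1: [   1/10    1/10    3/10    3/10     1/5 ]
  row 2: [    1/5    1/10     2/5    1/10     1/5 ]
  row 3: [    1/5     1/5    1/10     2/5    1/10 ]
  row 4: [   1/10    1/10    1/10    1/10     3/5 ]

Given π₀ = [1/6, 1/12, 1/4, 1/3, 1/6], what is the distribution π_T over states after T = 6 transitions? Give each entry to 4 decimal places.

t=0: π = [0.1667, 0.0833, 0.2500, 0.3333, 0.1667]
t=1: π = [0.1417, 0.1667, 0.1917, 0.2500, 0.2500]
t=2: π = [0.1300, 0.1533, 0.1908, 0.2367, 0.2892]
t=3: π = [0.1298, 0.1497, 0.1879, 0.2277, 0.3050]
t=4: π = [0.1286, 0.1487, 0.1863, 0.2242, 0.3122]
t=5: π = [0.1282, 0.1481, 0.1856, 0.2227, 0.3153]
t=6: π = [0.1280, 0.1479, 0.1853, 0.2221, 0.3167]

π = [0.1280, 0.1479, 0.1853, 0.2221, 0.3167]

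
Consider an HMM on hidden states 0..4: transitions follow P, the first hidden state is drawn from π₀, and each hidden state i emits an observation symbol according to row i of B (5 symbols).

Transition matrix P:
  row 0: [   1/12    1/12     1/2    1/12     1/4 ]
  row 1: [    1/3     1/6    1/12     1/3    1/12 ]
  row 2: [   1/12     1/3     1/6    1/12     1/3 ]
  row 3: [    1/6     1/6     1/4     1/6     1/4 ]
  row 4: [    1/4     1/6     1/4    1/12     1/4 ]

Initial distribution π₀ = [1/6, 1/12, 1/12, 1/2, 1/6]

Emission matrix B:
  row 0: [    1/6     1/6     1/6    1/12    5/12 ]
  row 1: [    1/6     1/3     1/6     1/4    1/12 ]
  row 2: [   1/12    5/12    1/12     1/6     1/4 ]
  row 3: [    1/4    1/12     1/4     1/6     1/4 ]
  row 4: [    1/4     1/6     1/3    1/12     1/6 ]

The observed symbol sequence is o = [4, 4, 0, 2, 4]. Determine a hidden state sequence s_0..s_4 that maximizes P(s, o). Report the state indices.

path = [0, 2, 4, 4, 0]

t=0: δ = [6.944e-02, 6.944e-03, 2.083e-02, 1.250e-01, 2.778e-02]  (obs o_0=4)
t=1: δ = [8.681e-03, 1.736e-03, 8.681e-03, 5.208e-03, 5.208e-03]  ψ = [3, 3, 0, 3, 3]  (obs o_1=4)
t=2: δ = [2.170e-04, 4.823e-04, 3.617e-04, 2.170e-04, 7.234e-04]  ψ = [4, 2, 0, 3, 2]  (obs o_2=0)
t=3: δ = [3.014e-05, 2.009e-05, 1.507e-05, 4.019e-05, 6.028e-05]  ψ = [4, 2, 4, 1, 4]  (obs o_3=2)
t=4: δ = [6.279e-06, 8.372e-07, 3.768e-06, 1.674e-06, 2.512e-06]  ψ = [4, 4, 0, 1, 4]  (obs o_4=4)
backtrack: best end state = 0; path = [0, 2, 4, 4, 0]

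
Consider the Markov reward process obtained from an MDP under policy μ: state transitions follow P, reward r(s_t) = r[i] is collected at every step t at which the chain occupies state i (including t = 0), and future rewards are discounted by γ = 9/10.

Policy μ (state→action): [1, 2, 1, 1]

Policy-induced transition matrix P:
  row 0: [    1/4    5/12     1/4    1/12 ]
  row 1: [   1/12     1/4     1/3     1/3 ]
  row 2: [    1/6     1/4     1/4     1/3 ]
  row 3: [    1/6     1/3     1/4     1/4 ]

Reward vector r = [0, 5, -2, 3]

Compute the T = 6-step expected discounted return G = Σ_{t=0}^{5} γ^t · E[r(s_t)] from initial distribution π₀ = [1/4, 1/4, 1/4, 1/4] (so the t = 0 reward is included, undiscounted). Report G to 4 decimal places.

G = 7.9880

t=0: π = [0.2500, 0.2500, 0.2500, 0.2500], E[r] = 1.5000, γ^t·E[r] = 1.500000, running G = 1.500000
t=1: π = [0.1667, 0.3125, 0.2708, 0.2500], E[r] = 1.7708, γ^t·E[r] = 1.593750, running G = 3.093750
t=2: π = [0.1545, 0.2986, 0.2760, 0.2708], E[r] = 1.7535, γ^t·E[r] = 1.420313, running G = 4.514063
t=3: π = [0.1547, 0.2983, 0.2749, 0.2721], E[r] = 1.7582, γ^t·E[r] = 1.281762, running G = 5.795824
t=4: π = [0.1547, 0.2985, 0.2749, 0.2720], E[r] = 1.7585, γ^t·E[r] = 1.153767, running G = 6.949592
t=5: π = [0.1547, 0.2984, 0.2749, 0.2720], E[r] = 1.7585, γ^t·E[r] = 1.038365, running G = 7.987957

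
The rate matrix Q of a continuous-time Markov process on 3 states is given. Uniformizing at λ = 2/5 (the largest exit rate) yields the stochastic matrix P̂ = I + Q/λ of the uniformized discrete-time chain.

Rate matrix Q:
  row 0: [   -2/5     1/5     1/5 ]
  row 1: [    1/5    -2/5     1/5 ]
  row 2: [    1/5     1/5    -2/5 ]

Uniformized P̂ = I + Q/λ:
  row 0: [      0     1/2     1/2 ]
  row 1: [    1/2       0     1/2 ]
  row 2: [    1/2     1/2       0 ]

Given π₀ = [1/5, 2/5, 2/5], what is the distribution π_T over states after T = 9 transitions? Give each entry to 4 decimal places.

π = [0.3336, 0.3332, 0.3332]

t=0: π = [0.2000, 0.4000, 0.4000]
t=1: π = [0.4000, 0.3000, 0.3000]
t=2: π = [0.3000, 0.3500, 0.3500]
t=3: π = [0.3500, 0.3250, 0.3250]
t=4: π = [0.3250, 0.3375, 0.3375]
t=5: π = [0.3375, 0.3313, 0.3313]
t=6: π = [0.3313, 0.3344, 0.3344]
t=7: π = [0.3344, 0.3328, 0.3328]
t=8: π = [0.3328, 0.3336, 0.3336]
t=9: π = [0.3336, 0.3332, 0.3332]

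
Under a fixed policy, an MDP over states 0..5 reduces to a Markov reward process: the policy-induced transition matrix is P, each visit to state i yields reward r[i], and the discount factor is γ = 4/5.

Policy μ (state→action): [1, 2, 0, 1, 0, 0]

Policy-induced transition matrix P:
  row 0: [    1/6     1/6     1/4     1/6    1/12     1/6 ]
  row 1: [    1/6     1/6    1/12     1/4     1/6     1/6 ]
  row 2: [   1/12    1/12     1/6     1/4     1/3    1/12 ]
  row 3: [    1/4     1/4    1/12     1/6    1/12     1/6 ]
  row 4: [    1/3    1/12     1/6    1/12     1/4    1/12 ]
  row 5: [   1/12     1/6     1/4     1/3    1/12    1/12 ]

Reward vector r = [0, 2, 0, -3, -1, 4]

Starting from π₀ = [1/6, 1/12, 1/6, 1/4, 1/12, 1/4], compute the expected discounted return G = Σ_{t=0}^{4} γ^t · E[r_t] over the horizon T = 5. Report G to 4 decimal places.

G = 0.4446

t=0: π = [0.1667, 0.0833, 0.1667, 0.2500, 0.0833, 0.2500], E[r] = 0.3333, γ^t·E[r] = 0.333333, running G = 0.333333
t=1: π = [0.1667, 0.1667, 0.1736, 0.2222, 0.1458, 0.1250], E[r] = 0.0208, γ^t·E[r] = 0.016667, running G = 0.350000
t=2: π = [0.1846, 0.1586, 0.1586, 0.2037, 0.1649, 0.1296], E[r] = 0.0596, γ^t·E[r] = 0.038148, running G = 0.388148
t=3: π = [0.1871, 0.1567, 0.1627, 0.2010, 0.1637, 0.1289], E[r] = 0.0625, γ^t·E[r] = 0.031975, running G = 0.420123
t=4: π = [0.1864, 0.1562, 0.1632, 0.2011, 0.1643, 0.1287], E[r] = 0.0596, γ^t·E[r] = 0.024431, running G = 0.444555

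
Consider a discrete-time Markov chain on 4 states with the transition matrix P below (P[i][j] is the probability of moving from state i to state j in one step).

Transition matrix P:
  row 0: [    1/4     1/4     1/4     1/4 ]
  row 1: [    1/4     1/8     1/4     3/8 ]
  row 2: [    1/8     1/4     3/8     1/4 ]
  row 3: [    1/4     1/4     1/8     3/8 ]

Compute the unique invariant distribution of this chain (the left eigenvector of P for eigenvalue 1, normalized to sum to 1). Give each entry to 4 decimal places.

π = [0.2200, 0.2222, 0.2404, 0.3175]

Balance equations π_j = Σ_i π_i·P[i][j]:
  π_0 = 1/4·π_0 + 1/4·π_1 + 1/8·π_2 + 1/4·π_3
  π_1 = 1/4·π_0 + 1/8·π_1 + 1/4·π_2 + 1/4·π_3
  π_2 = 1/4·π_0 + 1/4·π_1 + 3/8·π_2 + 1/8·π_3
  normalize: π_0 + π_1 + π_2 + π_3 = 1
Solving the linear system gives exactly π = [97/441, 2/9, 106/441, 20/63].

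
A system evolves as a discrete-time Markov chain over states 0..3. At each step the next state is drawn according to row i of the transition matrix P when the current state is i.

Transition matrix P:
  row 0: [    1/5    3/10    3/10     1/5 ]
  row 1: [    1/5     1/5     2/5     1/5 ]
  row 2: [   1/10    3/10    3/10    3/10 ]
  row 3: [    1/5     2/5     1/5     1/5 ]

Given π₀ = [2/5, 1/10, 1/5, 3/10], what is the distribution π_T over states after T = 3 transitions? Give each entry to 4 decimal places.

t=0: π = [0.4000, 0.1000, 0.2000, 0.3000]
t=1: π = [0.1800, 0.3200, 0.2800, 0.2200]
t=2: π = [0.1720, 0.2900, 0.3100, 0.2280]
t=3: π = [0.1690, 0.2938, 0.3062, 0.2310]

π = [0.1690, 0.2938, 0.3062, 0.2310]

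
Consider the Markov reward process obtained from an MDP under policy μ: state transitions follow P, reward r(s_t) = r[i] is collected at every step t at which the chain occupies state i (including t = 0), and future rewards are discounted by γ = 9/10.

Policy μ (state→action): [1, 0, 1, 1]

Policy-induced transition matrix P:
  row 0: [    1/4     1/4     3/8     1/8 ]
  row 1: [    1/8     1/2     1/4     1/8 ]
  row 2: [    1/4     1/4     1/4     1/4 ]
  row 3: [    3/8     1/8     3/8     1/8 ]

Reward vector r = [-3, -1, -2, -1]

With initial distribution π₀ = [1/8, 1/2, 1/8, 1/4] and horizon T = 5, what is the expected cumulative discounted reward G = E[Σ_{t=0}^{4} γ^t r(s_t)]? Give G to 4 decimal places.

G = -6.7874

t=0: π = [0.1250, 0.5000, 0.1250, 0.2500], E[r] = -1.3750, γ^t·E[r] = -1.375000, running G = -1.375000
t=1: π = [0.2188, 0.3438, 0.2969, 0.1406], E[r] = -1.7344, γ^t·E[r] = -1.560938, running G = -2.935938
t=2: π = [0.2246, 0.3184, 0.2949, 0.1621], E[r] = -1.7441, γ^t·E[r] = -1.412754, running G = -4.348691
t=3: π = [0.2305, 0.3093, 0.2983, 0.1619], E[r] = -1.7593, γ^t·E[r] = -1.282513, running G = -5.631205
t=4: π = [0.2316, 0.3071, 0.2990, 0.1623], E[r] = -1.7622, γ^t·E[r] = -1.156164, running G = -6.787369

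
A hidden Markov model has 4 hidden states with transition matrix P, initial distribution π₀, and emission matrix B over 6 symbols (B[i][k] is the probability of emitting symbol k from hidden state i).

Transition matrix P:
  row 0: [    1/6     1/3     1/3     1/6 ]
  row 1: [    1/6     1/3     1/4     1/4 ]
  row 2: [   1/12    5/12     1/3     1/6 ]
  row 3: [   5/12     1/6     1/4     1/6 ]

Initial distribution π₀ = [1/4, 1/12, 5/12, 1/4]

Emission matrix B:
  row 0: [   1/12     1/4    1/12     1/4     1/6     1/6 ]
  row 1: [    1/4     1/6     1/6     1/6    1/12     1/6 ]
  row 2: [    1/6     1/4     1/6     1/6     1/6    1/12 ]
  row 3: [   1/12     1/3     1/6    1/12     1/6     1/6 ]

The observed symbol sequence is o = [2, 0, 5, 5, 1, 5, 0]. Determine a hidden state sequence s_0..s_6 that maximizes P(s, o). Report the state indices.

path = [2, 1, 1, 1, 3, 0, 1]

t=0: δ = [2.083e-02, 1.389e-02, 6.944e-02, 4.167e-02]  (obs o_0=2)
t=1: δ = [1.447e-03, 7.234e-03, 3.858e-03, 9.645e-04]  ψ = [3, 2, 2, 2]  (obs o_1=0)
t=2: δ = [2.009e-04, 4.019e-04, 1.507e-04, 3.014e-04]  ψ = [1, 1, 1, 1]  (obs o_2=5)
t=3: δ = [2.093e-05, 2.233e-05, 8.372e-06, 1.674e-05]  ψ = [3, 1, 1, 1]  (obs o_3=5)
t=4: δ = [1.744e-06, 1.240e-06, 1.744e-06, 1.861e-06]  ψ = [3, 1, 0, 1]  (obs o_4=1)
t=5: δ = [1.292e-07, 1.211e-07, 4.845e-08, 5.168e-08]  ψ = [3, 2, 0, 1]  (obs o_5=5)
t=6: δ = [1.795e-09, 1.077e-08, 7.178e-09, 2.524e-09]  ψ = [0, 0, 0, 1]  (obs o_6=0)
backtrack: best end state = 1; path = [2, 1, 1, 1, 3, 0, 1]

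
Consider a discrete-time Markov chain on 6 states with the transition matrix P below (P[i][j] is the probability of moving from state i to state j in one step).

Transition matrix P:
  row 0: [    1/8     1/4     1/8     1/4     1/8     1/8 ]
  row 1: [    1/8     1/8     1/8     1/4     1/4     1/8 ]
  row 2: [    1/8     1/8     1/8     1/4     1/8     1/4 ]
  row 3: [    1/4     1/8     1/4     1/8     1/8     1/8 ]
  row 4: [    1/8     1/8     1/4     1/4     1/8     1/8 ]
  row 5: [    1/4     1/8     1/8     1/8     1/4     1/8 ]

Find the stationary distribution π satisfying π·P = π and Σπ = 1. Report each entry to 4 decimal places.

Balance equations π_j = Σ_i π_i·P[i][j]:
  π_0 = 1/8·π_0 + 1/8·π_1 + 1/8·π_2 + 1/4·π_3 + 1/8·π_4 + 1/4·π_5
  π_1 = 1/4·π_0 + 1/8·π_1 + 1/8·π_2 + 1/8·π_3 + 1/8·π_4 + 1/8·π_5
  π_2 = 1/8·π_0 + 1/8·π_1 + 1/8·π_2 + 1/4·π_3 + 1/4·π_4 + 1/8·π_5
  π_3 = 1/4·π_0 + 1/4·π_1 + 1/4·π_2 + 1/8·π_3 + 1/4·π_4 + 1/8·π_5
  π_4 = 1/8·π_0 + 1/4·π_1 + 1/8·π_2 + 1/8·π_3 + 1/8·π_4 + 1/4·π_5
  normalize: π_0 + π_1 + π_2 + π_3 + π_4 + π_5 = 1
Solving the linear system gives exactly π = [178/1053, 1231/8424, 20/117, 1735/8424, 1361/8424, 137/936].

π = [0.1690, 0.1461, 0.1709, 0.2060, 0.1616, 0.1464]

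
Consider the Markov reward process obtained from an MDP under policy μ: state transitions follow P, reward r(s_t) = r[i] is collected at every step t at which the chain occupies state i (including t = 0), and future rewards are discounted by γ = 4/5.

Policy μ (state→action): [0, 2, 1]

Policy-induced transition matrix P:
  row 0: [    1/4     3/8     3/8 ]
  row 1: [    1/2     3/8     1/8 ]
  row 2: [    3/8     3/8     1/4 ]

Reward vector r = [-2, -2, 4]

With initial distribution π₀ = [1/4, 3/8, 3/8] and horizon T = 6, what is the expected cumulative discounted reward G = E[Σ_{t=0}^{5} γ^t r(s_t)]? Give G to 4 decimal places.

t=0: π = [0.2500, 0.3750, 0.3750], E[r] = 0.2500, γ^t·E[r] = 0.250000, running G = 0.250000
t=1: π = [0.3906, 0.3750, 0.2344], E[r] = -0.5938, γ^t·E[r] = -0.475000, running G = -0.225000
t=2: π = [0.3730, 0.3750, 0.2520], E[r] = -0.4883, γ^t·E[r] = -0.312500, running G = -0.537500
t=3: π = [0.3752, 0.3750, 0.2498], E[r] = -0.5015, γ^t·E[r] = -0.256750, running G = -0.794250
t=4: π = [0.3750, 0.3750, 0.2500], E[r] = -0.4998, γ^t·E[r] = -0.204725, running G = -0.998975
t=5: π = [0.3750, 0.3750, 0.2500], E[r] = -0.5000, γ^t·E[r] = -0.163848, running G = -1.162823

G = -1.1628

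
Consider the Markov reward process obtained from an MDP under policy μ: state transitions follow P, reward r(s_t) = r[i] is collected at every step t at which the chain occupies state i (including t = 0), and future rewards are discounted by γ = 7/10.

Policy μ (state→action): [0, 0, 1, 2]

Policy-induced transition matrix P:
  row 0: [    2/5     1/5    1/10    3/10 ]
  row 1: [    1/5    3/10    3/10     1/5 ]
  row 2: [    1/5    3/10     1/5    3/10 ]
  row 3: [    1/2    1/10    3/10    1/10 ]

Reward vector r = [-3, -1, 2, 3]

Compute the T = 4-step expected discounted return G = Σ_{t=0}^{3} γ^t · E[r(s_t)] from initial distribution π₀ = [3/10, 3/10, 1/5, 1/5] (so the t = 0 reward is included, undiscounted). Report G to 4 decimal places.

t=0: π = [0.3000, 0.3000, 0.2000, 0.2000], E[r] = -0.2000, γ^t·E[r] = -0.200000, running G = -0.200000
t=1: π = [0.3200, 0.2300, 0.2200, 0.2300], E[r] = -0.0600, γ^t·E[r] = -0.042000, running G = -0.242000
t=2: π = [0.3330, 0.2220, 0.2140, 0.2310], E[r] = -0.1000, γ^t·E[r] = -0.049000, running G = -0.291000
t=3: π = [0.3359, 0.2205, 0.2120, 0.2316], E[r] = -0.1094, γ^t·E[r] = -0.037524, running G = -0.328524

G = -0.3285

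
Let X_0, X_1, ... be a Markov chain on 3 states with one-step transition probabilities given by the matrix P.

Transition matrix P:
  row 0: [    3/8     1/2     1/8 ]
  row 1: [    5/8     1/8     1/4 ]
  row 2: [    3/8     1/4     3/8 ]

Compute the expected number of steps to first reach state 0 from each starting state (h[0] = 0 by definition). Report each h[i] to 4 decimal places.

h = [0.0000, 1.8065, 2.3226]

First-step conditioning: h[0] = 0; for i ≠ 0, h[i] = 1 + Σ_k P[i][k]·h[k].
  h[1] = 1 + 1/8·h[1] + 1/4·h[2]
  h[2] = 1 + 1/4·h[1] + 3/8·h[2]
Solving the 2×2 linear system over states ≠ 0 gives exactly h = [0, 56/31, 72/31] (h[0] = 0 is the target).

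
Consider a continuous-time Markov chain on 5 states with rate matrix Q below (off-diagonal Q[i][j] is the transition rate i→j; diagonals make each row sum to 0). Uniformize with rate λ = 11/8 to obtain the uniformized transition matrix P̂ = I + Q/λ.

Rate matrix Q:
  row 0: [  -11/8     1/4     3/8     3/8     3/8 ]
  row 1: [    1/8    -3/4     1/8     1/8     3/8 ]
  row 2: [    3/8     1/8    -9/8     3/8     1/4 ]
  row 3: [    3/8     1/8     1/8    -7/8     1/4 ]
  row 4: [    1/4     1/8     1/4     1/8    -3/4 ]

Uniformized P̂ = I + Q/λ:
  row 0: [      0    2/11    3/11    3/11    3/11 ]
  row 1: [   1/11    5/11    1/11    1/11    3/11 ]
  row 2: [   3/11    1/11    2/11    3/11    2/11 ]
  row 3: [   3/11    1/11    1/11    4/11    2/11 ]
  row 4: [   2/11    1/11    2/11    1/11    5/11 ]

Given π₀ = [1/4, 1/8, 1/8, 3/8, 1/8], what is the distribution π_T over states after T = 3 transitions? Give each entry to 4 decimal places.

π = [0.1698, 0.1665, 0.1626, 0.2122, 0.2890]

t=0: π = [0.2500, 0.1250, 0.1250, 0.3750, 0.1250]
t=1: π = [0.1705, 0.1591, 0.1591, 0.2614, 0.2500]
t=2: π = [0.1746, 0.1643, 0.1591, 0.2221, 0.2800]
t=3: π = [0.1698, 0.1665, 0.1626, 0.2122, 0.2890]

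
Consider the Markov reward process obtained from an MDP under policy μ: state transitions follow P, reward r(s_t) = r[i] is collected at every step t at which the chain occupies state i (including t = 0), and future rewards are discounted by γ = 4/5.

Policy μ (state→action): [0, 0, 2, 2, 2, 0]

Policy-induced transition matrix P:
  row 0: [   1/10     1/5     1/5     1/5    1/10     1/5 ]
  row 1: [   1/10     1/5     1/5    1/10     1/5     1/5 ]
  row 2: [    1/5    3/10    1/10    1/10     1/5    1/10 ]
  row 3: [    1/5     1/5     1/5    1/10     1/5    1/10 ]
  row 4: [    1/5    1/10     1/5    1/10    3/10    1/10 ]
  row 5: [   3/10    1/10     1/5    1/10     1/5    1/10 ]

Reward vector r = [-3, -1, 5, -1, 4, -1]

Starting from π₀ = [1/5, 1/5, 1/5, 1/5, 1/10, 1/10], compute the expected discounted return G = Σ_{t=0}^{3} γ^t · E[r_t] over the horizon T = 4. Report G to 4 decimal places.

G = 1.7138

t=0: π = [0.2000, 0.2000, 0.2000, 0.2000, 0.1000, 0.1000], E[r] = 0.3000, γ^t·E[r] = 0.300000, running G = 0.300000
t=1: π = [0.1700, 0.2000, 0.1800, 0.1200, 0.1900, 0.1400], E[r] = 0.6900, γ^t·E[r] = 0.552000, running G = 0.852000
t=2: π = [0.1770, 0.1850, 0.1820, 0.1170, 0.2020, 0.1370], E[r] = 0.7480, γ^t·E[r] = 0.478720, running G = 1.330720
t=3: π = [0.1775, 0.1843, 0.1818, 0.1177, 0.2025, 0.1362], E[r] = 0.7483, γ^t·E[r] = 0.383130, running G = 1.713850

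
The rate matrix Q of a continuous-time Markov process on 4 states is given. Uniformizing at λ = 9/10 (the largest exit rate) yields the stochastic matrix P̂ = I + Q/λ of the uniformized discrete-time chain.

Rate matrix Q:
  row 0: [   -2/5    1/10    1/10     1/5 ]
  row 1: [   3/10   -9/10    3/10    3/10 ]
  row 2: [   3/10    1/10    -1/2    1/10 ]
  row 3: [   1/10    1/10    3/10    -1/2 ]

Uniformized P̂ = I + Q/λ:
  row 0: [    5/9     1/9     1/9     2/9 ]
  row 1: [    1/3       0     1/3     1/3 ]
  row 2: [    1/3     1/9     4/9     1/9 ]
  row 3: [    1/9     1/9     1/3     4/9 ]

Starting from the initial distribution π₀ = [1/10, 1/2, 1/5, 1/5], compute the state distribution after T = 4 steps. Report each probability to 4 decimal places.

t=0: π = [0.1000, 0.5000, 0.2000, 0.2000]
t=1: π = [0.3111, 0.0556, 0.3333, 0.3000]
t=2: π = [0.3358, 0.1049, 0.3012, 0.2580]
t=3: π = [0.3506, 0.0995, 0.2922, 0.2578]
t=4: π = [0.3540, 0.1001, 0.2879, 0.2581]

π = [0.3540, 0.1001, 0.2879, 0.2581]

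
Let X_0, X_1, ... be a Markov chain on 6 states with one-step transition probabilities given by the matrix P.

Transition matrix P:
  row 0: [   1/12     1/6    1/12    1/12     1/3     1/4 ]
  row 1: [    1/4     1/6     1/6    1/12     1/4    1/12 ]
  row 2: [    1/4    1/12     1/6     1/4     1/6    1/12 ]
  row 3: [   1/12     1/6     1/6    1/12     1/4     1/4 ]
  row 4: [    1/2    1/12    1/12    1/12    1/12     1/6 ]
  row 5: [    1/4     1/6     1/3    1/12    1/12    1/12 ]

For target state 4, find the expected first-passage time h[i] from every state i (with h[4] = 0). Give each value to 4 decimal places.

h = [4.1289, 4.3549, 4.7461, 4.5244, 0.0000, 5.1460]

First-step conditioning: h[4] = 0; for i ≠ 4, h[i] = 1 + Σ_k P[i][k]·h[k].
  h[0] = 1 + 1/12·h[0] + 1/6·h[1] + 1/12·h[2] + 1/12·h[3] + 1/4·h[5]
  h[1] = 1 + 1/4·h[0] + 1/6·h[1] + 1/6·h[2] + 1/12·h[3] + 1/12·h[5]
  h[2] = 1 + 1/4·h[0] + 1/12·h[1] + 1/6·h[2] + 1/4·h[3] + 1/12·h[5]
  h[3] = 1 + 1/12·h[0] + 1/6·h[1] + 1/6·h[2] + 1/12·h[3] + 1/4·h[5]
  h[5] = 1 + 1/4·h[0] + 1/6·h[1] + 1/3·h[2] + 1/12·h[3] + 1/12·h[5]
Solving the 5×5 linear system over states ≠ 4 gives exactly h = [11400/2761, 12024/2761, 13104/2761, 12492/2761, 0, 14208/2761] (h[4] = 0 is the target).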